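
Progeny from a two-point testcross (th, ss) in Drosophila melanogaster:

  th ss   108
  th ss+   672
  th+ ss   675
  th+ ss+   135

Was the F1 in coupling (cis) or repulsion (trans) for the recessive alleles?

trans

The two most frequent classes are th+ ss (675) and th ss+ (672); these are the parental (non-recombinant) types.
So the F1 carried th+ ss on one chromosome and th ss+ on the other — the recessive alleles are on opposite chromosomes (trans / repulsion).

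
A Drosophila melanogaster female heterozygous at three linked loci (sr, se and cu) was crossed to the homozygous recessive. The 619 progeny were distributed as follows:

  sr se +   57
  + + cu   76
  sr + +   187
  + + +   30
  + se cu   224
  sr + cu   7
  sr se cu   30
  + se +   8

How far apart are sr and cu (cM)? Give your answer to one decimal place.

12.1 cM

The two most frequent reciprocal classes, + se cu and sr + +, are the parental types, so the F1 was + se cu / sr + +.
The two rarest classes, + se + and sr + cu, are the double crossovers. Comparing them with the parentals, only the cu allele has switched, so cu is the middle locus and the order is se – cu – sr.
Crossovers in the cu–sr interval produce the single-crossover classes sr se cu and + + + (30 + 30 = 60) plus the double crossovers (15).
RF(cu–sr) = (60 + 15) / 619 = 75/619 = 0.1212 → 12.1 cM.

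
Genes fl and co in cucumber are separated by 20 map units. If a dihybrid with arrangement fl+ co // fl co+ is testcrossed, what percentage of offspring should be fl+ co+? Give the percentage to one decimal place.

10.0%

A map distance of 20 map units corresponds to a recombination frequency of 0.200.
The F1 is fl+ co / fl co+, so fl+ co+ is a recombinant gamete class with expected frequency r/2 = 0.200/2 = 0.1000.
That is 0.1000 = 10.0% of the progeny.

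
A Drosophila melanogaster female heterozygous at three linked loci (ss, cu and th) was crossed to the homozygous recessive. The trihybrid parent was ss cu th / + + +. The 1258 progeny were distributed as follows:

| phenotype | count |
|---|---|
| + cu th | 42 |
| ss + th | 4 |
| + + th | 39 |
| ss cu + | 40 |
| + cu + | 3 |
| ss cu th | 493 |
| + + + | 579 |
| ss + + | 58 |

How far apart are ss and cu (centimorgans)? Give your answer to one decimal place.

8.5 centimorgans

The two rarest classes, ss + th and + cu +, are the double crossovers. Comparing them with the parentals, only the cu allele has switched, so cu is the middle locus and the order is ss – cu – th.
Crossovers in the ss–cu interval produce the single-crossover classes + cu th and ss + + (42 + 58 = 100) plus the double crossovers (7).
RF(ss–cu) = (100 + 7) / 1258 = 107/1258 = 0.0851 → 8.5 centimorgans.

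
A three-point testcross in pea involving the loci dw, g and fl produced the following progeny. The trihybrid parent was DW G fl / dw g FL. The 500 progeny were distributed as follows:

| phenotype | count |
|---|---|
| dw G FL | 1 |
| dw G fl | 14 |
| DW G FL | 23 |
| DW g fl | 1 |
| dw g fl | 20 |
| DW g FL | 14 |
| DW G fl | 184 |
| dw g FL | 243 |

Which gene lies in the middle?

g

The two rarest classes, DW g fl and dw G FL, are the double crossovers. Comparing them with the parentals, only the g allele has switched, so g is the middle locus and the order is fl – g – dw.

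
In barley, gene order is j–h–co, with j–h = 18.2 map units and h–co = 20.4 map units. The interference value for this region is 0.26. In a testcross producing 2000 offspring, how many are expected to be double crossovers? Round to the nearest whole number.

Map distances give recombination frequencies of 0.182 and 0.204 for the two intervals.
With interference 0.26 (so coincidence = 0.74), expected double-crossover frequency = 0.182 × 0.204 × 0.74 = 0.02747.
Expected number = 0.02747 × 2000 = 54.95 ≈ 55.

55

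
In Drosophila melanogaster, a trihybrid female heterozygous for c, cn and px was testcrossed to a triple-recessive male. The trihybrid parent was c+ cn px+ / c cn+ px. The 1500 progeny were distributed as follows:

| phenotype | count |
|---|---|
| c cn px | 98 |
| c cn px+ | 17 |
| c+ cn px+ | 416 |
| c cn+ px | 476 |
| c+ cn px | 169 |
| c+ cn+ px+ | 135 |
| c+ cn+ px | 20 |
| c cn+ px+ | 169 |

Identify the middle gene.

The two rarest classes, c cn px+ and c+ cn+ px, are the double crossovers. Comparing them with the parentals, only the c allele has switched, so c is the middle locus and the order is px – c – cn.

c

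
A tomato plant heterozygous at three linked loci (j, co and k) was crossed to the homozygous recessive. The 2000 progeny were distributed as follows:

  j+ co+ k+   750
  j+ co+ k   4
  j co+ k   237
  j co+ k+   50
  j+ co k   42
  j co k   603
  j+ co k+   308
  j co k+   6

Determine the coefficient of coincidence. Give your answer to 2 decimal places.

The two most frequent reciprocal classes, j co k and j+ co+ k+, are the parental types, so the F1 was j co k / j+ co+ k+.
The two rarest classes, j co k+ and j+ co+ k, are the double crossovers. Comparing them with the parentals, only the k allele has switched, so k is the middle locus and the order is j – k – co.
j–k: (92 + 10)/2000 = 0.0510; k–co: (545 + 10)/2000 = 0.2775.
Expected DCO frequency = 0.0510 × 0.2775 ≈ 0.01415; observed = 10/2000 ≈ 0.00500.
Coefficient of coincidence = 0.00500/0.01415 ≈ 0.35.

0.35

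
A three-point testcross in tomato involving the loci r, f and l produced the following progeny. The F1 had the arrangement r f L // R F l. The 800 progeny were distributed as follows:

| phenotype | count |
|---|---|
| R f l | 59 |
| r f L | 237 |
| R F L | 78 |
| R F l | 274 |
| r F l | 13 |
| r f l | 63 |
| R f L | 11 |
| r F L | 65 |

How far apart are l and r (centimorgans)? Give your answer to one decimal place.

20.6 centimorgans

The two rarest classes, R f L and r F l, are the double crossovers. Comparing them with the parentals, only the r allele has switched, so r is the middle locus and the order is f – r – l.
Crossovers in the r–l interval produce the single-crossover classes r f l and R F L (63 + 78 = 141) plus the double crossovers (24).
RF(r–l) = (141 + 24) / 800 = 165/800 = 0.2062 → 20.6 centimorgans.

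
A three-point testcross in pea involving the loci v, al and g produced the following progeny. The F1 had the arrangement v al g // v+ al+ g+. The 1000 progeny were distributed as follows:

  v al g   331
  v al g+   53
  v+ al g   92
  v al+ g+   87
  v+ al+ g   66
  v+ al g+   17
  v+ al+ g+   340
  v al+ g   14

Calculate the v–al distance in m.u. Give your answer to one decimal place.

The two rarest classes, v al+ g and v+ al g+, are the double crossovers. Comparing them with the parentals, only the al allele has switched, so al is the middle locus and the order is g – al – v.
Crossovers in the al–v interval produce the single-crossover classes v+ al g and v al+ g+ (92 + 87 = 179) plus the double crossovers (31).
RF(al–v) = (179 + 31) / 1000 = 210/1000 = 0.2100 → 21.0 m.u.

21.0 m.u.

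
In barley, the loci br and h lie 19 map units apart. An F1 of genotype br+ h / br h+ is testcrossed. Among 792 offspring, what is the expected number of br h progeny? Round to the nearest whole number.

75

A map distance of 19 map units corresponds to a recombination frequency of 0.190.
The F1 is br+ h / br h+, so br h is a recombinant gamete class with expected frequency r/2 = 0.190/2 = 0.0950.
Expected number = 0.0950 × 792 = 75.24 ≈ 75.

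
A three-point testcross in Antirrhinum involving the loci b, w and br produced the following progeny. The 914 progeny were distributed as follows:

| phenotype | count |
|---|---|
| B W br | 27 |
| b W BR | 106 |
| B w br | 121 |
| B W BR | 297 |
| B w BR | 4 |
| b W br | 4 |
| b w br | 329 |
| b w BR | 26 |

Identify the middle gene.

w

The two most frequent reciprocal classes, b w br and B W BR, are the parental types, so the F1 was b w br / B W BR.
The two rarest classes, b W br and B w BR, are the double crossovers. Comparing them with the parentals, only the w allele has switched, so w is the middle locus and the order is br – w – b.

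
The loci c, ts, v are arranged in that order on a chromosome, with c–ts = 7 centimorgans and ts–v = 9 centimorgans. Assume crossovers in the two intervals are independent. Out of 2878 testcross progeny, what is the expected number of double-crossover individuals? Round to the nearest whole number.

18

Map distances give recombination frequencies of 0.070 and 0.090 for the two intervals.
With no interference, expected double-crossover frequency = 0.070 × 0.090 = 0.00630.
Expected number = 0.00630 × 2878 = 18.13 ≈ 18.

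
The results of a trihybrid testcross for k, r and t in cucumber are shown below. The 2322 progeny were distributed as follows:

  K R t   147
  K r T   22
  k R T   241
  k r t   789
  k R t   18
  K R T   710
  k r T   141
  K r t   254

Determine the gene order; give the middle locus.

The two most frequent reciprocal classes, k r t and K R T, are the parental types, so the F1 was k r t / K R T.
The two rarest classes, k R t and K r T, are the double crossovers. Comparing them with the parentals, only the r allele has switched, so r is the middle locus and the order is k – r – t.

r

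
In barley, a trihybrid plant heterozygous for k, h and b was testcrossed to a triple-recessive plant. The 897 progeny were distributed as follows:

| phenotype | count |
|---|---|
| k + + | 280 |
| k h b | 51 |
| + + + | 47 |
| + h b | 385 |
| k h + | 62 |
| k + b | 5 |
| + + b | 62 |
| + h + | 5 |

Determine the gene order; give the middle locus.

The two most frequent reciprocal classes, + h b and k + +, are the parental types, so the F1 was + h b / k + +.
The two rarest classes, + h + and k + b, are the double crossovers. Comparing them with the parentals, only the b allele has switched, so b is the middle locus and the order is k – b – h.

b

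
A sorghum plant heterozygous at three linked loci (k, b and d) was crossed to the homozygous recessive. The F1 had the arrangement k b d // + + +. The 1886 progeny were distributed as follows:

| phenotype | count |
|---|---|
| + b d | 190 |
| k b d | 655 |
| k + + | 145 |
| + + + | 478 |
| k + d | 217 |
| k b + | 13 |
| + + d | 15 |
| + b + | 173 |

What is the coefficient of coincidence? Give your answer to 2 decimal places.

0.35

The two rarest classes, k b + and + + d, are the double crossovers. Comparing them with the parentals, only the d allele has switched, so d is the middle locus and the order is k – d – b.
k–d: (335 + 28)/1886 = 0.1925; d–b: (390 + 28)/1886 = 0.2216.
Expected DCO frequency = 0.1925 × 0.2216 ≈ 0.04266; observed = 28/1886 ≈ 0.01485.
Coefficient of coincidence = 0.01485/0.04266 ≈ 0.35.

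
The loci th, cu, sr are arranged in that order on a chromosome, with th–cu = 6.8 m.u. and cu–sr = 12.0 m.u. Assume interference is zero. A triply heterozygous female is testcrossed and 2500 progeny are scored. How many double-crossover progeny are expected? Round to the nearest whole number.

Map distances give recombination frequencies of 0.068 and 0.120 for the two intervals.
With no interference, expected double-crossover frequency = 0.068 × 0.120 = 0.00816.
Expected number = 0.00816 × 2500 = 20.40 ≈ 20.

20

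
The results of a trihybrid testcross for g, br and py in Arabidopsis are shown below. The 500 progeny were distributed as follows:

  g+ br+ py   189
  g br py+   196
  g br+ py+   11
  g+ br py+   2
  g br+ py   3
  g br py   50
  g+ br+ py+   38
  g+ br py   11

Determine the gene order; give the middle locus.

g

The two most frequent reciprocal classes, g br py+ and g+ br+ py, are the parental types, so the F1 was g br py+ / g+ br+ py.
The two rarest classes, g+ br py+ and g br+ py, are the double crossovers. Comparing them with the parentals, only the g allele has switched, so g is the middle locus and the order is br – g – py.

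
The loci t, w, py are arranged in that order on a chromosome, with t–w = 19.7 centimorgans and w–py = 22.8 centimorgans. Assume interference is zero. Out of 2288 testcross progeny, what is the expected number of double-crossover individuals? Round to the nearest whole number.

103

Map distances give recombination frequencies of 0.197 and 0.228 for the two intervals.
With no interference, expected double-crossover frequency = 0.197 × 0.228 = 0.04492.
Expected number = 0.04492 × 2288 = 102.77 ≈ 103.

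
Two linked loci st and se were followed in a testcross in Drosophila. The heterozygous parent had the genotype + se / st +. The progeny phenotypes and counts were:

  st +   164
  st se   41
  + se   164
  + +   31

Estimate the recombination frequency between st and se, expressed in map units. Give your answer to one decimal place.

18.0 map units

The recombinant classes are + + and st se: 31 + 41 = 72.
Recombination frequency = 72/400 = 0.1800 ≈ 18.0%, i.e. 18.0 map units.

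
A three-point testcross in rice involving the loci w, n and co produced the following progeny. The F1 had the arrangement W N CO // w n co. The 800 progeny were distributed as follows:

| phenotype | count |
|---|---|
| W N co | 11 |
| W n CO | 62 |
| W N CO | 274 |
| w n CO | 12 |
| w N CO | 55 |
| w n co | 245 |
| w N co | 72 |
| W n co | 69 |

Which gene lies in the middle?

The two rarest classes, W N co and w n CO, are the double crossovers. Comparing them with the parentals, only the co allele has switched, so co is the middle locus and the order is n – co – w.

co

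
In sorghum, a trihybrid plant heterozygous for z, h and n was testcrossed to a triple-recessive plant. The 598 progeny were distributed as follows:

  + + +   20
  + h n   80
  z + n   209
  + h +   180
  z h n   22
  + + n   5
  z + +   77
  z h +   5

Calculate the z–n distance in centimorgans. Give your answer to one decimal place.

27.9 centimorgans

The two most frequent reciprocal classes, z + n and + h +, are the parental types, so the F1 was z + n / + h +.
The two rarest classes, + + n and z h +, are the double crossovers. Comparing them with the parentals, only the z allele has switched, so z is the middle locus and the order is h – z – n.
Crossovers in the z–n interval produce the single-crossover classes z + + and + h n (77 + 80 = 157) plus the double crossovers (10).
RF(z–n) = (157 + 10) / 598 = 167/598 = 0.2793 → 27.9 centimorgans.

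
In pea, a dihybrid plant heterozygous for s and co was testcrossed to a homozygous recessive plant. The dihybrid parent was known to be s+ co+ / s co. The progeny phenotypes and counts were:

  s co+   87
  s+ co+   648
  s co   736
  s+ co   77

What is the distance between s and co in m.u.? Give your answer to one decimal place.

The recombinant classes are s+ co and s co+: 77 + 87 = 164.
Recombination frequency = 164/1548 = 0.1059 ≈ 10.6%, i.e. 10.6 m.u.

10.6 m.u.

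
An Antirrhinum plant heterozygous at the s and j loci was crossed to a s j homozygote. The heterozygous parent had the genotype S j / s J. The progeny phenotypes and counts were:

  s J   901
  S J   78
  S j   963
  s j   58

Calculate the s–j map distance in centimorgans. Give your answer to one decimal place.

The recombinant classes are S J and s j: 78 + 58 = 136.
Recombination frequency = 136/2000 = 0.0680 ≈ 6.8%, i.e. 6.8 centimorgans.

6.8 centimorgans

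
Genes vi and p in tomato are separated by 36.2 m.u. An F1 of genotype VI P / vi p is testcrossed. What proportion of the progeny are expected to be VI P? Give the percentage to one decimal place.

31.9%

A map distance of 36.2 m.u. corresponds to a recombination frequency of 0.362.
The F1 is VI P / vi p, so VI P is a parental gamete class with expected frequency (1 − r)/2 = 0.638/2 = 0.3190.
That is 0.3190 = 31.9% of the progeny.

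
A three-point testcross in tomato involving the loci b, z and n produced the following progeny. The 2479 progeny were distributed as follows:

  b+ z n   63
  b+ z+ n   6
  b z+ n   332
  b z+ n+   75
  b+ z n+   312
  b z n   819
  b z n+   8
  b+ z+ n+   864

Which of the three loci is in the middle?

n

The two most frequent reciprocal classes, b z n and b+ z+ n+, are the parental types, so the F1 was b z n / b+ z+ n+.
The two rarest classes, b z n+ and b+ z+ n, are the double crossovers. Comparing them with the parentals, only the n allele has switched, so n is the middle locus and the order is b – n – z.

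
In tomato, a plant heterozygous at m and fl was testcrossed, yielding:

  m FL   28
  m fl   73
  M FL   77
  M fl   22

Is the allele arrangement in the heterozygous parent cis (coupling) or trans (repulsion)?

cis

The two most frequent classes are M FL (77) and m fl (73); these are the parental (non-recombinant) types.
So the F1 carried M FL on one chromosome and m fl on the other — the recessive alleles are on the same chromosome (cis / coupling).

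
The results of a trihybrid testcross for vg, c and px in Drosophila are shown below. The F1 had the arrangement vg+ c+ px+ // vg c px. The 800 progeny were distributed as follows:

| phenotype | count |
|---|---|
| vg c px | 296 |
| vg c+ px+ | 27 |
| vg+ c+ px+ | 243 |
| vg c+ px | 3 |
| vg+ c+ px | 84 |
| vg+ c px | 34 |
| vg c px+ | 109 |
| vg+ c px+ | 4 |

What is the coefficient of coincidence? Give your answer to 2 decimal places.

The two rarest classes, vg+ c px+ and vg c+ px, are the double crossovers. Comparing them with the parentals, only the c allele has switched, so c is the middle locus and the order is px – c – vg.
px–c: (193 + 7)/800 = 0.2500; c–vg: (61 + 7)/800 = 0.0850.
Expected DCO frequency = 0.2500 × 0.0850 ≈ 0.02125; observed = 7/800 ≈ 0.00875.
Coefficient of coincidence = 0.00875/0.02125 ≈ 0.41.

0.41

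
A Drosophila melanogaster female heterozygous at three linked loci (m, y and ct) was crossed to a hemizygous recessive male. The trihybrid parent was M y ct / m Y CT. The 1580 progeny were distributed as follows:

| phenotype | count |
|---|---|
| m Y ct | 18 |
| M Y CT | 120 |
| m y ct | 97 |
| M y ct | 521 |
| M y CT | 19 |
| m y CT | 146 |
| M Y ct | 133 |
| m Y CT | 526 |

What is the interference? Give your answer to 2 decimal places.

The two rarest classes, M y CT and m Y ct, are the double crossovers. Comparing them with the parentals, only the ct allele has switched, so ct is the middle locus and the order is y – ct – m.
y–ct: (279 + 37)/1580 = 0.2000; ct–m: (217 + 37)/1580 = 0.1608.
Expected DCO frequency = 0.2000 × 0.1608 ≈ 0.03216; observed = 37/1580 ≈ 0.02342.
Coefficient of coincidence = 0.02342/0.03216 ≈ 0.73; interference = 1 − 0.73 = 0.27.

0.27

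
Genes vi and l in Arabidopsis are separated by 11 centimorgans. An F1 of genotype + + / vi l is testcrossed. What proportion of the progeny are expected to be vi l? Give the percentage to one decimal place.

A map distance of 11 centimorgans corresponds to a recombination frequency of 0.110.
The F1 is + + / vi l, so vi l is a parental gamete class with expected frequency (1 − r)/2 = 0.890/2 = 0.4450.
That is 0.4450 = 44.5% of the progeny.

44.5%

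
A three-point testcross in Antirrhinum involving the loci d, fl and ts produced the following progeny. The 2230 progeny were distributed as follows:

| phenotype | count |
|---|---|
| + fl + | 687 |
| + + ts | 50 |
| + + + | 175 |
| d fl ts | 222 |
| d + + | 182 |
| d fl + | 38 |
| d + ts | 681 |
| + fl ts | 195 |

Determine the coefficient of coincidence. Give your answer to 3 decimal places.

The two most frequent reciprocal classes, + fl + and d + ts, are the parental types, so the F1 was + fl + / d + ts.
The two rarest classes, d fl + and + + ts, are the double crossovers. Comparing them with the parentals, only the d allele has switched, so d is the middle locus and the order is fl – d – ts.
fl–d: (397 + 88)/2230 = 0.2175; d–ts: (377 + 88)/2230 = 0.2085.
Expected DCO frequency = 0.2175 × 0.2085 ≈ 0.04535; observed = 88/2230 ≈ 0.03946.
Coefficient of coincidence = 0.03946/0.04535 ≈ 0.870.

0.870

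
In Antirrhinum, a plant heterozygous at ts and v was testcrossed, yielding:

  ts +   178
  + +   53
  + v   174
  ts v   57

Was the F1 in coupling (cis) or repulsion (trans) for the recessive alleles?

trans

The two most frequent classes are + v (174) and ts + (178); these are the parental (non-recombinant) types.
So the F1 carried + v on one chromosome and ts + on the other — the recessive alleles are on opposite chromosomes (trans / repulsion).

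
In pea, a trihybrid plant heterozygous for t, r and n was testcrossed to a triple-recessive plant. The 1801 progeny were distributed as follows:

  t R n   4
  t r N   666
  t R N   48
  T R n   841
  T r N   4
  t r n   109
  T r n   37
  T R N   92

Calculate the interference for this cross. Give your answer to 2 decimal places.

The two most frequent reciprocal classes, t r N and T R n, are the parental types, so the F1 was t r N / T R n.
The two rarest classes, T r N and t R n, are the double crossovers. Comparing them with the parentals, only the t allele has switched, so t is the middle locus and the order is n – t – r.
n–t: (201 + 8)/1801 = 0.1160; t–r: (85 + 8)/1801 = 0.0516.
Expected DCO frequency = 0.1160 × 0.0516 ≈ 0.00599; observed = 8/1801 ≈ 0.00444.
Coefficient of coincidence = 0.00444/0.00599 ≈ 0.74; interference = 1 − 0.74 = 0.26.

0.26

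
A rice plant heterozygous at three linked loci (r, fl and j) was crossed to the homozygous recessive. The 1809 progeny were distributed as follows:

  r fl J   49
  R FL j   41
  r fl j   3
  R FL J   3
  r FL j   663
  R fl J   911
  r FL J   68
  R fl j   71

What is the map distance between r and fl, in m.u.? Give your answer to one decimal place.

The two most frequent reciprocal classes, r FL j and R fl J, are the parental types, so the F1 was r FL j / R fl J.
The two rarest classes, r fl j and R FL J, are the double crossovers. Comparing them with the parentals, only the fl allele has switched, so fl is the middle locus and the order is j – fl – r.
Crossovers in the fl–r interval produce the single-crossover classes R FL j and r fl J (41 + 49 = 90) plus the double crossovers (6).
RF(fl–r) = (90 + 6) / 1809 = 96/1809 = 0.0531 → 5.3 m.u.

5.3 m.u.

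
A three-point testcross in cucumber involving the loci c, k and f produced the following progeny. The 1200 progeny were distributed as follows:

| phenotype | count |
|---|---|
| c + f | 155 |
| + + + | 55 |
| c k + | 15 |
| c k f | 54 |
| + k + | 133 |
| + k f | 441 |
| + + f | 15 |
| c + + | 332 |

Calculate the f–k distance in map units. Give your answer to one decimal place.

The two most frequent reciprocal classes, c + + and + k f, are the parental types, so the F1 was c + + / + k f.
The two rarest classes, c k + and + + f, are the double crossovers. Comparing them with the parentals, only the k allele has switched, so k is the middle locus and the order is c – k – f.
Crossovers in the k–f interval produce the single-crossover classes c + f and + k + (155 + 133 = 288) plus the double crossovers (30).
RF(k–f) = (288 + 30) / 1200 = 318/1200 = 0.2650 → 26.5 map units.

26.5 map units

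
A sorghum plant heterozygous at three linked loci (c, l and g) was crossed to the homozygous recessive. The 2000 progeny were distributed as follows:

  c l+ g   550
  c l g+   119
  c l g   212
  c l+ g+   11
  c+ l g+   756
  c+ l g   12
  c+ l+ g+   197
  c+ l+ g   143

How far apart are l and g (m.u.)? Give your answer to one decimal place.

The two most frequent reciprocal classes, c+ l g+ and c l+ g, are the parental types, so the F1 was c+ l g+ / c l+ g.
The two rarest classes, c+ l g and c l+ g+, are the double crossovers. Comparing them with the parentals, only the g allele has switched, so g is the middle locus and the order is c – g – l.
Crossovers in the g–l interval produce the single-crossover classes c+ l+ g+ and c l g (197 + 212 = 409) plus the double crossovers (23).
RF(g–l) = (409 + 23) / 2000 = 432/2000 = 0.2160 → 21.6 m.u.

21.6 m.u.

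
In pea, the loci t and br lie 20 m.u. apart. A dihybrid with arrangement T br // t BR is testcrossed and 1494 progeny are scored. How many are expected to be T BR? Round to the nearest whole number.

A map distance of 20 m.u. corresponds to a recombination frequency of 0.200.
The F1 is T br / t BR, so T BR is a recombinant gamete class with expected frequency r/2 = 0.200/2 = 0.1000.
Expected number = 0.1000 × 1494 = 149.40 ≈ 149.

149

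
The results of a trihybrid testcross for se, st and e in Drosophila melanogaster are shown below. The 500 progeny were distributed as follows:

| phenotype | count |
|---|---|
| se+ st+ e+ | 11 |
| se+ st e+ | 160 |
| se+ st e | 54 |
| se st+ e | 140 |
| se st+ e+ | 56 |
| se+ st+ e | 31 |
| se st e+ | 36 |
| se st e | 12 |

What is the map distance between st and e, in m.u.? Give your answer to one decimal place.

The two most frequent reciprocal classes, se st+ e and se+ st e+, are the parental types, so the F1 was se st+ e / se+ st e+.
The two rarest classes, se st e and se+ st+ e+, are the double crossovers. Comparing them with the parentals, only the st allele has switched, so st is the middle locus and the order is e – st – se.
Crossovers in the e–st interval produce the single-crossover classes se st+ e+ and se+ st e (56 + 54 = 110) plus the double crossovers (23).
RF(e–st) = (110 + 23) / 500 = 133/500 = 0.2660 → 26.6 m.u.

26.6 m.u.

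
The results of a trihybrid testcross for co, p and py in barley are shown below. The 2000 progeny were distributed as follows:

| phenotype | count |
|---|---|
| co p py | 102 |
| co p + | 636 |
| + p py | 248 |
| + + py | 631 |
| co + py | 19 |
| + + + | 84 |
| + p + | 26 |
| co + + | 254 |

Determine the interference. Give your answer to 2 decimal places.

The two most frequent reciprocal classes, + + py and co p +, are the parental types, so the F1 was + + py / co p +.
The two rarest classes, co + py and + p +, are the double crossovers. Comparing them with the parentals, only the co allele has switched, so co is the middle locus and the order is py – co – p.
py–co: (186 + 45)/2000 = 0.1155; co–p: (502 + 45)/2000 = 0.2735.
Expected DCO frequency = 0.1155 × 0.2735 ≈ 0.03159; observed = 45/2000 ≈ 0.02250.
Coefficient of coincidence = 0.02250/0.03159 ≈ 0.71; interference = 1 − 0.71 = 0.29.

0.29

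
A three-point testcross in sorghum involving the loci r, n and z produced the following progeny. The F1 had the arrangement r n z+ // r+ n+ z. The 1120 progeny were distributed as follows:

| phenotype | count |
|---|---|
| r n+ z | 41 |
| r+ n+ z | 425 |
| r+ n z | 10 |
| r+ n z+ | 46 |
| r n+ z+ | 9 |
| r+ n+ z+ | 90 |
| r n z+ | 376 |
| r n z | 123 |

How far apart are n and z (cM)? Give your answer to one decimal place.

20.7 cM

The two rarest classes, r n+ z+ and r+ n z, are the double crossovers. Comparing them with the parentals, only the n allele has switched, so n is the middle locus and the order is z – n – r.
Crossovers in the z–n interval produce the single-crossover classes r n z and r+ n+ z+ (123 + 90 = 213) plus the double crossovers (19).
RF(z–n) = (213 + 19) / 1120 = 232/1120 = 0.2071 → 20.7 cM.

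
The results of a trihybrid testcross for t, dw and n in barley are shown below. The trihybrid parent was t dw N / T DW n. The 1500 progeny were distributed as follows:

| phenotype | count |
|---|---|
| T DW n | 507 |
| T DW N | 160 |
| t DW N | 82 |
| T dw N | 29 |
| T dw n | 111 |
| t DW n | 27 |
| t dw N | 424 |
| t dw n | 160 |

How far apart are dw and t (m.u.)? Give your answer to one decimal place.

The two rarest classes, T dw N and t DW n, are the double crossovers. Comparing them with the parentals, only the t allele has switched, so t is the middle locus and the order is dw – t – n.
Crossovers in the dw–t interval produce the single-crossover classes t DW N and T dw n (82 + 111 = 193) plus the double crossovers (56).
RF(dw–t) = (193 + 56) / 1500 = 249/1500 = 0.1660 → 16.6 m.u.

16.6 m.u.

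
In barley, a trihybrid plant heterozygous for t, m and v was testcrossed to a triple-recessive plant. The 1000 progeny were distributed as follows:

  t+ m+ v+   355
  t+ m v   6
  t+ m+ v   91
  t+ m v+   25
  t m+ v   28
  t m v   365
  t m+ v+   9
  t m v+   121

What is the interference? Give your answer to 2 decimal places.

The two most frequent reciprocal classes, t m v and t+ m+ v+, are the parental types, so the F1 was t m v / t+ m+ v+.
The two rarest classes, t+ m v and t m+ v+, are the double crossovers. Comparing them with the parentals, only the t allele has switched, so t is the middle locus and the order is m – t – v.
m–t: (53 + 15)/1000 = 0.0680; t–v: (212 + 15)/1000 = 0.2270.
Expected DCO frequency = 0.0680 × 0.2270 ≈ 0.01544; observed = 15/1000 ≈ 0.01500.
Coefficient of coincidence = 0.01500/0.01544 ≈ 0.97; interference = 1 − 0.97 = 0.03.

0.03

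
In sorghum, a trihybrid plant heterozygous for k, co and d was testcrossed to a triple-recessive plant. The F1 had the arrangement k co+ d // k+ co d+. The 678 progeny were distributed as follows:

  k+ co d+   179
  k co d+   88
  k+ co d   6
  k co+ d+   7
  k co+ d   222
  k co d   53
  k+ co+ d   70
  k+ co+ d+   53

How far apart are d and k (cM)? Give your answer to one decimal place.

25.2 cM

The two rarest classes, k co+ d+ and k+ co d, are the double crossovers. Comparing them with the parentals, only the d allele has switched, so d is the middle locus and the order is co – d – k.
Crossovers in the d–k interval produce the single-crossover classes k+ co+ d and k co d+ (70 + 88 = 158) plus the double crossovers (13).
RF(d–k) = (158 + 13) / 678 = 171/678 = 0.2522 → 25.2 cM.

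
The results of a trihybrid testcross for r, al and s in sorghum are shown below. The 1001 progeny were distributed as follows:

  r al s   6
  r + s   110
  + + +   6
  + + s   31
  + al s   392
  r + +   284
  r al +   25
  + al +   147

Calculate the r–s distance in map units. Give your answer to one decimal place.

26.9 map units

The two most frequent reciprocal classes, r + + and + al s, are the parental types, so the F1 was r + + / + al s.
The two rarest classes, + + + and r al s, are the double crossovers. Comparing them with the parentals, only the r allele has switched, so r is the middle locus and the order is s – r – al.
Crossovers in the s–r interval produce the single-crossover classes r + s and + al + (110 + 147 = 257) plus the double crossovers (12).
RF(s–r) = (257 + 12) / 1001 = 269/1001 = 0.2687 → 26.9 map units.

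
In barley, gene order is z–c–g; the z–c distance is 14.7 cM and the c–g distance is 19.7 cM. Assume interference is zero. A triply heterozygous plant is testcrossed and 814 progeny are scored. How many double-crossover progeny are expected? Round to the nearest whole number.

24

Map distances give recombination frequencies of 0.147 and 0.197 for the two intervals.
With no interference, expected double-crossover frequency = 0.147 × 0.197 = 0.02896.
Expected number = 0.02896 × 814 = 23.57 ≈ 24.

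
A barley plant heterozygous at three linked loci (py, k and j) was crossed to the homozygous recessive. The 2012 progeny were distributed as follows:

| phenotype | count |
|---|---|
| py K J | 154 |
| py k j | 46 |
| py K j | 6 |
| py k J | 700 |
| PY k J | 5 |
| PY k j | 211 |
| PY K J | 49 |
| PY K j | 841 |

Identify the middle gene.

py

The two most frequent reciprocal classes, py k J and PY K j, are the parental types, so the F1 was py k J / PY K j.
The two rarest classes, PY k J and py K j, are the double crossovers. Comparing them with the parentals, only the py allele has switched, so py is the middle locus and the order is k – py – j.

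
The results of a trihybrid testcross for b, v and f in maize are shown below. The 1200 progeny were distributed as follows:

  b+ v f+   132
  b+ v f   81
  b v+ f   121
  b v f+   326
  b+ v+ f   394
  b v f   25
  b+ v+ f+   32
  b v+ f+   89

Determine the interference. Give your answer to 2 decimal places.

The two most frequent reciprocal classes, b+ v+ f and b v f+, are the parental types, so the F1 was b+ v+ f / b v f+.
The two rarest classes, b+ v+ f+ and b v f, are the double crossovers. Comparing them with the parentals, only the f allele has switched, so f is the middle locus and the order is b – f – v.
b–f: (253 + 57)/1200 = 0.2583; f–v: (170 + 57)/1200 = 0.1892.
Expected DCO frequency = 0.2583 × 0.1892 ≈ 0.04887; observed = 57/1200 ≈ 0.04750.
Coefficient of coincidence = 0.04750/0.04887 ≈ 0.97; interference = 1 − 0.97 = 0.03.

0.03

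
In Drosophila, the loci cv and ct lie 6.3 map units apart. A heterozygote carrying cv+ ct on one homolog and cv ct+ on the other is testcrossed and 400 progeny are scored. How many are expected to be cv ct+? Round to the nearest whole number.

A map distance of 6.3 map units corresponds to a recombination frequency of 0.063.
The F1 is cv+ ct / cv ct+, so cv ct+ is a parental gamete class with expected frequency (1 − r)/2 = 0.937/2 = 0.4685.
Expected number = 0.4685 × 400 = 187.40 ≈ 187.

187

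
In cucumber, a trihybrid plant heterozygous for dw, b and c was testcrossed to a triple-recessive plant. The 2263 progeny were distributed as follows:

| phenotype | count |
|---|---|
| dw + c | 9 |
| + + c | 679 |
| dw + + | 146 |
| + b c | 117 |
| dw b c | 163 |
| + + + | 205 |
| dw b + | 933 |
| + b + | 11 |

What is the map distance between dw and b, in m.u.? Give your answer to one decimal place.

12.5 m.u.

The two most frequent reciprocal classes, + + c and dw b +, are the parental types, so the F1 was + + c / dw b +.
The two rarest classes, dw + c and + b +, are the double crossovers. Comparing them with the parentals, only the dw allele has switched, so dw is the middle locus and the order is b – dw – c.
Crossovers in the b–dw interval produce the single-crossover classes + b c and dw + + (117 + 146 = 263) plus the double crossovers (20).
RF(b–dw) = (263 + 20) / 2263 = 283/2263 = 0.1251 → 12.5 m.u.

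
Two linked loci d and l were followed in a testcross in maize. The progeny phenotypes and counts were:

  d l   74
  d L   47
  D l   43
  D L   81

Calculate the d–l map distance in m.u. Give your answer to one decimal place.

36.7 m.u.

The two most frequent classes, D L (81) and d l (74), are the parental types, so the F1 was D L / d l.
The recombinant classes are D l and d L: 43 + 47 = 90.
Recombination frequency = 90/245 = 0.3673 ≈ 36.7%, i.e. 36.7 m.u.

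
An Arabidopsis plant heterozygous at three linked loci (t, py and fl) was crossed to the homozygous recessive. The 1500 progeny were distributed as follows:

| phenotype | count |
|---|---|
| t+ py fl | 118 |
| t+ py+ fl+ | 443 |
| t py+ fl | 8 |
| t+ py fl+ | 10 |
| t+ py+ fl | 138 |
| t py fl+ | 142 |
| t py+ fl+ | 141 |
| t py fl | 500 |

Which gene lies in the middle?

The two most frequent reciprocal classes, t py fl and t+ py+ fl+, are the parental types, so the F1 was t py fl / t+ py+ fl+.
The two rarest classes, t py+ fl and t+ py fl+, are the double crossovers. Comparing them with the parentals, only the py allele has switched, so py is the middle locus and the order is fl – py – t.

py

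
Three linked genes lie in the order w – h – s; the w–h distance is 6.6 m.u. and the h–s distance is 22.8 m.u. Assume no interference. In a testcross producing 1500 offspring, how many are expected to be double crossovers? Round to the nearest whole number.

23

Map distances give recombination frequencies of 0.066 and 0.228 for the two intervals.
With no interference, expected double-crossover frequency = 0.066 × 0.228 = 0.01505.
Expected number = 0.01505 × 1500 = 22.57 ≈ 23.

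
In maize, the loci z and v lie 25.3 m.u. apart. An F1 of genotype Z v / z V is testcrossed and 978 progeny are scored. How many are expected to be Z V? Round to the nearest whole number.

A map distance of 25.3 m.u. corresponds to a recombination frequency of 0.253.
The F1 is Z v / z V, so Z V is a recombinant gamete class with expected frequency r/2 = 0.253/2 = 0.1265.
Expected number = 0.1265 × 978 = 123.72 ≈ 124.

124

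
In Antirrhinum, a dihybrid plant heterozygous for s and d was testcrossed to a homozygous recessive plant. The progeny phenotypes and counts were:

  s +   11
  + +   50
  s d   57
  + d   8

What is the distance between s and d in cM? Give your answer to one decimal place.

15.1 cM

The two most frequent classes, + + (50) and s d (57), are the parental types, so the F1 was + + / s d.
The recombinant classes are + d and s +: 8 + 11 = 19.
Recombination frequency = 19/126 = 0.1508 ≈ 15.1%, i.e. 15.1 cM.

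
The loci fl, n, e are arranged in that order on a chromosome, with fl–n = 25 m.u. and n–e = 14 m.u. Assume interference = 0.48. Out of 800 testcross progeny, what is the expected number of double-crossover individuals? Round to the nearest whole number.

15

Map distances give recombination frequencies of 0.250 and 0.140 for the two intervals.
With interference 0.48 (so coincidence = 0.52), expected double-crossover frequency = 0.250 × 0.140 × 0.52 = 0.01820.
Expected number = 0.01820 × 800 = 14.56 ≈ 15.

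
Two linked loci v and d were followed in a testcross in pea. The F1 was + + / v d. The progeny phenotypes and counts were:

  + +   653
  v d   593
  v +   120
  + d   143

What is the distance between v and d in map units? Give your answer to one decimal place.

17.4 map units

The recombinant classes are + d and v +: 143 + 120 = 263.
Recombination frequency = 263/1509 = 0.1743 ≈ 17.4%, i.e. 17.4 map units.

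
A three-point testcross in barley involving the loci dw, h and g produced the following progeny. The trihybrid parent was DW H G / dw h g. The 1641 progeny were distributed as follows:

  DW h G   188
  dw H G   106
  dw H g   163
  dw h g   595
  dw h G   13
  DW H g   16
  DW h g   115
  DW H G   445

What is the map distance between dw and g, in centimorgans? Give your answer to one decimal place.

15.2 centimorgans

The two rarest classes, DW H g and dw h G, are the double crossovers. Comparing them with the parentals, only the g allele has switched, so g is the middle locus and the order is h – g – dw.
Crossovers in the g–dw interval produce the single-crossover classes dw H G and DW h g (106 + 115 = 221) plus the double crossovers (29).
RF(g–dw) = (221 + 29) / 1641 = 250/1641 = 0.1523 → 15.2 centimorgans.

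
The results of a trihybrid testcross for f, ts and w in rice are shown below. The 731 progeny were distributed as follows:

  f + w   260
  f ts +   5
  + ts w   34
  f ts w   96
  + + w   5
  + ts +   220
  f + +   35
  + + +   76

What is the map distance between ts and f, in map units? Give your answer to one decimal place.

The two most frequent reciprocal classes, + ts + and f + w, are the parental types, so the F1 was + ts + / f + w.
The two rarest classes, f ts + and + + w, are the double crossovers. Comparing them with the parentals, only the f allele has switched, so f is the middle locus and the order is w – f – ts.
Crossovers in the f–ts interval produce the single-crossover classes + + + and f ts w (76 + 96 = 172) plus the double crossovers (10).
RF(f–ts) = (172 + 10) / 731 = 182/731 = 0.2490 → 24.9 map units.

24.9 map units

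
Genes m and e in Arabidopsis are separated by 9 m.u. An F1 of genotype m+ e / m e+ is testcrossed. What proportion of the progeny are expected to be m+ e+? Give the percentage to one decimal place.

A map distance of 9 m.u. corresponds to a recombination frequency of 0.090.
The F1 is m+ e / m e+, so m+ e+ is a recombinant gamete class with expected frequency r/2 = 0.090/2 = 0.0450.
That is 0.0450 = 4.5% of the progeny.

4.5%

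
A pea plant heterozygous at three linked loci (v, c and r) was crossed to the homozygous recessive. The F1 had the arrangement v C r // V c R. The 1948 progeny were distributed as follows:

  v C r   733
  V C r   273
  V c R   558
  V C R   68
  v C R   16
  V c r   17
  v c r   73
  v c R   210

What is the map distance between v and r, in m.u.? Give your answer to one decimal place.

The two rarest classes, v C R and V c r, are the double crossovers. Comparing them with the parentals, only the r allele has switched, so r is the middle locus and the order is v – r – c.
Crossovers in the v–r interval produce the single-crossover classes V C r and v c R (273 + 210 = 483) plus the double crossovers (33).
RF(v–r) = (483 + 33) / 1948 = 516/1948 = 0.2649 → 26.5 m.u.

26.5 m.u.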